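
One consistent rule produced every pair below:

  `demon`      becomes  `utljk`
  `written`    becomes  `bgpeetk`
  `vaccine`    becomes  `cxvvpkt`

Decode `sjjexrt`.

footage

This is an affine cipher: with a=0,…,z=25, each position x becomes (25x+23) mod 26.
Decoding sjjexrt: s(18)→25·(18−23)≡5=f; j(9)→25·(9−23)≡14=o; j(9)→25·(9−23)≡14=o; e(4)→25·(4−23)≡19=t; x(23)→25·(23−23)≡0=a; r(17)→25·(17−23)≡6=g; t(19)→25·(19−23)≡4=e (all mod 26).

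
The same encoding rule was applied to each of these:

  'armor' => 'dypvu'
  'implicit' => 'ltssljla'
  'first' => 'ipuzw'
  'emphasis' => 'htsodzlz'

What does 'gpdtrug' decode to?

Shifts by position in armor: pos 0: a→d (+3), pos 1: r→y (+7), pos 2: m→p (+3), pos 3: o→v (+7) — repeating every 2. The shifts repeat in a cycle of length 2: positions 0,1,… shift by +3, +7, then the pattern repeats.
Undoing it on gpdtrug: g−3=d, p−7=i, d−3=a, t−7=m, r−3=o, u−7=n, g−3=d.

diamond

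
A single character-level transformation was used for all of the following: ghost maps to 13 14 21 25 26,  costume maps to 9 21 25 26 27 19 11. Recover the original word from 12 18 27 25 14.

flush

The number is (letter's place in the alphabet, a=1) + 6.
Reversing it on 12 18 27 25 14: 12→(12−6)÷1=6=f, 18→(18−6)÷1=12=l, 27→(27−6)÷1=21=u, 25→(25−6)÷1=19=s, 14→(14−6)÷1=8=h.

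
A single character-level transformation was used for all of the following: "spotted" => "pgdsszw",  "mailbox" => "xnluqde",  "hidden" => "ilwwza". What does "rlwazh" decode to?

s(18)→p(15) and p(15)→g(6) fit y≡3x+13 (mod 26); the inverse of 3 mod 26 is 9. Each letter's alphabet position (a=0..z=25) is mapped through 3·x+13 mod 26 — an affine cipher.
Reversing it on rlwazh: r(17)→9·(17−13)≡10=k; l(11)→9·(11−13)≡8=i; w(22)→9·(22−13)≡3=d; a(0)→9·(0−13)≡13=n; z(25)→9·(25−13)≡4=e; h(7)→9·(7−13)≡24=y (all mod 26).

kidney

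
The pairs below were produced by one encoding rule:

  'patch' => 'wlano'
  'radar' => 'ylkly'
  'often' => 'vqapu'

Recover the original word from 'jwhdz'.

Shifts by position in patch: pos 0: p→w (+7), pos 1: a→l (+11), pos 2: t→a (+7), pos 3: c→n (+11) — repeating every 2. A repeating key of period 2 is used — shifts +7, +11 over and over.
Undoing it on jwhdz: j−7=c, w−11=l, h−7=a, d−11=s, z−7=s.

class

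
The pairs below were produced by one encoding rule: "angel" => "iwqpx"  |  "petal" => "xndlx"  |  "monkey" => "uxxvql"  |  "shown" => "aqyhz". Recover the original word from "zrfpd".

river

In angel: a→i is +8, n→w is +9, g→q is +10, e→p is +11 — the shift increases by 1 each position. The shift increases by 1 at each position, starting from +8: 8, 9, 10, ….
Reversing it on zrfpd: z−8=r, r−9=i, f−10=v, p−11=e, d−12=r.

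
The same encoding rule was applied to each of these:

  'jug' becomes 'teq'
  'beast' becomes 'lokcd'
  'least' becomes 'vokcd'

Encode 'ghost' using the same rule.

Compare letters: j→t is +10, u→e is +10, g→q is +10 — a constant shift. Each letter is shifted forward by 10 in the alphabet (a Caesar shift of +10).
On ghost: g+10=q, h+10=r, o+10=y, s+10=c, t+10=d.

qrycd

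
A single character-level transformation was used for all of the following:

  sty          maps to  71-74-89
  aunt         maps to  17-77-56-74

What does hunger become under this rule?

s(#19)→71 and t(#20)→74: differences scale by 3, so n = 3·pos + 14. Each letter becomes 3×(its alphabet position, a=1..z=26) + 14.
For hunger: h=8→38, u=21→77, n=14→56, g=7→35, e=5→29, r=18→68.

38-77-56-35-29-68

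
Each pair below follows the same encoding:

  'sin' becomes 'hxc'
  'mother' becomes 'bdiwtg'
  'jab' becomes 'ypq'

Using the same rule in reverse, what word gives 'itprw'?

teach

It's a constant shift of +15 (ROT15).
Undoing it on itprw: i−15=t, t−15=e, p−15=a, r−15=c, w−15=h.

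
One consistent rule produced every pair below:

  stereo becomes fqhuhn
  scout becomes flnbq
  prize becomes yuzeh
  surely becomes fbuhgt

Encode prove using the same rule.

yunmh

This is an affine cipher: with a=0,…,z=25, each position x becomes (11x+15) mod 26.
Applying it to prove: p(15)→11·15+15≡24=y; r(17)→11·17+15≡20=u; o(14)→11·14+15≡13=n; v(21)→11·21+15≡12=m; e(4)→11·4+15≡7=h (all mod 26).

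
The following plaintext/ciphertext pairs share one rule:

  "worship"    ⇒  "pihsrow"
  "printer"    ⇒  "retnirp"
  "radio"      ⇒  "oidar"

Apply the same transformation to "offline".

It's just the letters in reverse order.
For offline: reverse → enilffo.

enilffo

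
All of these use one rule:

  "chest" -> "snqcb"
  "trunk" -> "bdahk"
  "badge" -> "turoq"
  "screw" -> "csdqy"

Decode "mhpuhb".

infant

Each letter's alphabet position (a=0..z=25) is mapped through 25·x+20 mod 26 — an affine cipher.
Decoding mhpuhb: m(12)→25·(12−20)≡8=i; h(7)→25·(7−20)≡13=n; p(15)→25·(15−20)≡5=f; u(20)→25·(20−20)≡0=a; h(7)→25·(7−20)≡13=n; b(1)→25·(1−20)≡19=t (all mod 26).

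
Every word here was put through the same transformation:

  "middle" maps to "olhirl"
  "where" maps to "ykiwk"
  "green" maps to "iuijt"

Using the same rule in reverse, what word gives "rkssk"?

The shift increases by 1 at each position, starting from +2: 2, 3, 4, ….
Undoing it on rkssk: r−2=p, k−3=h, s−4=o, s−5=n, k−6=e.

phone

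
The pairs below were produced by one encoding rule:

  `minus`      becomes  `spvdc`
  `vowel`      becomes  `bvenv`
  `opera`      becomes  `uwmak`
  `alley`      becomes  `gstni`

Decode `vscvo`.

Letter i (0-indexed) is shifted by i+6, so successive shifts are 6, 7, 8, ….
Undoing it on vscvo: v−6=p, s−7=l, c−8=u, v−9=m, o−10=e.

plume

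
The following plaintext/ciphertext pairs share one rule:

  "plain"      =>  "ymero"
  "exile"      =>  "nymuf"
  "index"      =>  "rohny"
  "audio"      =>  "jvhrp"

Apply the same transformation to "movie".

vpzrf

Shifts by position in plain: pos 0: p→y (+9), pos 1: l→m (+1), pos 2: a→e (+4), pos 3: i→r (+9), pos 4: n→o (+1) — repeating every 3. The shifts repeat in a cycle of length 3: positions 0,1,… shift by +9, +1, +4, then the pattern repeats.
Applying it to movie: m+9=v, o+1=p, v+4=z, i+9=r, e+1=f.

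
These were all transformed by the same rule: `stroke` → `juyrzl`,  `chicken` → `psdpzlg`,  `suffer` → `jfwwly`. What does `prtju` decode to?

coast

This is an affine cipher: with a=0,…,z=25, each position x becomes (11x+19) mod 26.
Undoing it on prtju: p(15)→19·(15−19)≡2=c; r(17)→19·(17−19)≡14=o; t(19)→19·(19−19)≡0=a; j(9)→19·(9−19)≡18=s; u(20)→19·(20−19)≡19=t (all mod 26).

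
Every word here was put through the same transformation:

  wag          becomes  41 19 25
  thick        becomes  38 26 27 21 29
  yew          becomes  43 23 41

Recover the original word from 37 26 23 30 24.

shelf

Each letter is replaced by its alphabet position (a=1..z=26) + 18.
Decoding 37 26 23 30 24: 37→(37−18)÷1=19=s, 26→(26−18)÷1=8=h, 23→(23−18)÷1=5=e, 30→(30−18)÷1=12=l, 24→(24−18)÷1=6=f.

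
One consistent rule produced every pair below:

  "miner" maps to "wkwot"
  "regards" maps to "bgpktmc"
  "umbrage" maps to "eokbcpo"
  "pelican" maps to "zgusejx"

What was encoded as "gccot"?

The shifts repeat in a cycle of length 3: positions 0,1,… shift by +10, +2, +9, then the pattern repeats.
Undoing it on gccot: g−10=w, c−2=a, c−9=t, o−10=e, t−2=r.

water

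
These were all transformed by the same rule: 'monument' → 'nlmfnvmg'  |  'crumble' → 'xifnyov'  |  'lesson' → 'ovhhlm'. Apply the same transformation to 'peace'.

kvzxv

Each pair mirrors across the alphabet (m↔n, o↔l, n↔m): positions sum to 25. This is the alphabet-reversal cipher (Atbash): a becomes z, b becomes y, etc.
On peace: p↔k, e↔v, a↔z, c↔x, e↔v.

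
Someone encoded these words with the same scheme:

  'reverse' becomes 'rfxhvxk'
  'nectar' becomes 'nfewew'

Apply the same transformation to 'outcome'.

In reverse: r→r is +0, e→f is +1, v→x is +2, e→h is +3 — the shift increases by 1 each position. Letter i (0-indexed) is shifted by i+0, so successive shifts are 0, 1, 2, ….
For outcome: o+0=o, u+1=v, t+2=v, c+3=f, o+4=s, m+5=r, e+6=k.

ovvfsrk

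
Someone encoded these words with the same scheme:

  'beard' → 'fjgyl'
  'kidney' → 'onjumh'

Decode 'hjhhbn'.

debate

In beard: b→f is +4, e→j is +5, a→g is +6, r→y is +7 — the shift increases by 1 each position. Letter i (0-indexed) is shifted by i+4, so successive shifts are 4, 5, 6, ….
Undoing it on hjhhbn: h−4=d, j−5=e, h−6=b, h−7=a, b−8=t, n−9=e.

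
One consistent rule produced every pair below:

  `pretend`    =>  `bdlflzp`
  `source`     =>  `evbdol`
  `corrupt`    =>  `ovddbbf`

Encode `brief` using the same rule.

ndplr

The shift depends on letter class: consonant p→b is +12, but vowel e→l is +7. Two shifts are in play — +7 for a/e/i/o/u, +12 for every other letter.
For brief: b(cons)+12=n, r(cons)+12=d, i(vowel)+7=p, e(vowel)+7=l, f(cons)+12=r.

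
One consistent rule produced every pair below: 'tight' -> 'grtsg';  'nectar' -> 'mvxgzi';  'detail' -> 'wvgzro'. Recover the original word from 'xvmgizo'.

Each pair mirrors across the alphabet (t↔g, i↔r, g↔t): positions sum to 25. Letters are reflected about the middle of the alphabet (position → 25−position): Atbash.
Reversing it on xvmgizo: x↔c, v↔e, m↔n, g↔t, i↔r, z↔a, o↔l.

central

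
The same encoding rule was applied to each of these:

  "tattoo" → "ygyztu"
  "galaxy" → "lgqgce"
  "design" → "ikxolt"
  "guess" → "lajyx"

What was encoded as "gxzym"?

It's a Vigenère-style cipher with numeric key [5,6]: position i shifts by key[i mod 2].
Decoding gxzym: g−5=b, x−6=r, z−5=u, y−6=s, m−5=h.

brush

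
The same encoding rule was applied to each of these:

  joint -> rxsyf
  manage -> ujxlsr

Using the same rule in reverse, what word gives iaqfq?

argue

The shift increases by 1 at each position, starting from +8: 8, 9, 10, ….
Decoding iaqfq: i−8=a, a−9=r, q−10=g, f−11=u, q−12=e.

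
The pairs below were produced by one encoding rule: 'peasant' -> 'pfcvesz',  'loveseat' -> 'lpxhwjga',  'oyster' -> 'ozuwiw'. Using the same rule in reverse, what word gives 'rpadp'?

royal

Each letter shifts forward by its position index (0, 1, 2, …) — the shift grows by one for each successive letter.
Reversing it on rpadp: r−0=r, p−1=o, a−2=y, d−3=a, p−4=l.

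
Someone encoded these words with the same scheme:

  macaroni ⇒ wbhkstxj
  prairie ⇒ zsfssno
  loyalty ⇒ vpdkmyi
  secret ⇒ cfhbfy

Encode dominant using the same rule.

Shifts by position in macaroni: pos 0: m→w (+10), pos 1: a→b (+1), pos 2: c→h (+5), pos 3: a→k (+10), pos 4: r→s (+1), pos 5: o→t (+5) — repeating every 3. It's a Vigenère-style cipher with numeric key [10,1,5]: position i shifts by key[i mod 3].
For dominant: d+10=n, o+1=p, m+5=r, i+10=s, n+1=o, a+5=f, n+10=x, t+1=u.

nprsofxu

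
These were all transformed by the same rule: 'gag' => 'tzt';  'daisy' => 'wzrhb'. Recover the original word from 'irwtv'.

ridge

Each pair mirrors across the alphabet (g↔t, a↔z, g↔t): positions sum to 25. This is the alphabet-reversal cipher (Atbash): a becomes z, b becomes y, etc.
Reversing it on irwtv: i↔r, r↔i, w↔d, t↔g, v↔e.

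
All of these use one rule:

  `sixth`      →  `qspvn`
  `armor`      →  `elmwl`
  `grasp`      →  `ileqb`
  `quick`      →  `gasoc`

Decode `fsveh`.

vital

Treating letters as 0–25, the rule is x ↦ 5x + 4 (mod 26).
Reversing it on fsveh: f(5)→21·(5−4)≡21=v; s(18)→21·(18−4)≡8=i; v(21)→21·(21−4)≡19=t; e(4)→21·(4−4)≡0=a; h(7)→21·(7−4)≡11=l (all mod 26).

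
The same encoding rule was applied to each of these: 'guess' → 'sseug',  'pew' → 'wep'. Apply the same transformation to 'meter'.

retem

The output letters match the input read backwards: guess reversed is sseug. The word is simply reversed.
For meter: reverse → retem.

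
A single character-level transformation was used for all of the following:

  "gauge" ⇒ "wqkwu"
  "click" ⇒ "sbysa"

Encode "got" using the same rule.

wej

Compare letters: g→w is +16, a→q is +16, u→k is +16 — a constant shift. Each letter is shifted forward by 16 in the alphabet (a Caesar shift of +16).
For got: g+16=w, o+16=e, t+16=j.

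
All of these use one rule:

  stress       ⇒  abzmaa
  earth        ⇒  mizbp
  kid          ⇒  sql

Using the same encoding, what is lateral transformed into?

tibmzit

Compare letters: s→a is +8, t→b is +8, r→z is +8 — a constant shift. Every letter moves 8 places later in the alphabet, wrapping around z→a.
Applying it to lateral: l+8=t, a+8=i, t+8=b, e+8=m, r+8=z, a+8=i, l+8=t.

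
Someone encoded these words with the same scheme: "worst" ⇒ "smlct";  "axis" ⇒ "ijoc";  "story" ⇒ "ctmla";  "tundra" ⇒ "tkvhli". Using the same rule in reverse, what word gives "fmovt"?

w(22)→s(18) and o(14)→m(12) fit y≡17x+8 (mod 26); the inverse of 17 mod 26 is 23. Each letter's alphabet position (a=0..z=25) is mapped through 17·x+8 mod 26 — an affine cipher.
Undoing it on fmovt: f(5)→23·(5−8)≡9=j; m(12)→23·(12−8)≡14=o; o(14)→23·(14−8)≡8=i; v(21)→23·(21−8)≡13=n; t(19)→23·(19−8)≡19=t (all mod 26).

joint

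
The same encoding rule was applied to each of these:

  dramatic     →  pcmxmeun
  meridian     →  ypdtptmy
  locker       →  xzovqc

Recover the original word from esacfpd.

shorter

Shifts by position in dramatic: pos 0: d→p (+12), pos 1: r→c (+11), pos 2: a→m (+12), pos 3: m→x (+11) — repeating every 2. A repeating key of period 2 is used — shifts +12, +11 over and over.
Undoing it on esacfpd: e−12=s, s−11=h, a−12=o, c−11=r, f−12=t, p−11=e, d−12=r.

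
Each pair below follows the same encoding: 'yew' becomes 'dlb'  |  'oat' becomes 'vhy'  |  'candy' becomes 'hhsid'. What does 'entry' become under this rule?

The rule splits by letter class: vowels +7, consonants +5.
Applying it to entry: e(vowel)+7=l, n(cons)+5=s, t(cons)+5=y, r(cons)+5=w, y(cons)+5=d.

lsywd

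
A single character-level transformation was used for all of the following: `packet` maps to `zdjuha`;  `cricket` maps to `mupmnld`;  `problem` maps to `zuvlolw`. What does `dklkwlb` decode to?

Shifts by position in packet: pos 0: p→z (+10), pos 1: a→d (+3), pos 2: c→j (+7), pos 3: k→u (+10), pos 4: e→h (+3), pos 5: t→a (+7) — repeating every 3. It's a Vigenère-style cipher with numeric key [10,3,7]: position i shifts by key[i mod 3].
Decoding dklkwlb: d−10=t, k−3=h, l−7=e, k−10=a, w−3=t, l−7=e, b−10=r.

theater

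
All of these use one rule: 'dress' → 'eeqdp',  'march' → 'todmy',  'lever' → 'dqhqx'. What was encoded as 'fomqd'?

react

Two steps: reverse the string, then apply a Caesar shift of +12.
Reversing it on fomqd: shift back: f−12=t, o−12=c, m−12=a, q−12=e, d−12=r → tcaer; then reverse → react.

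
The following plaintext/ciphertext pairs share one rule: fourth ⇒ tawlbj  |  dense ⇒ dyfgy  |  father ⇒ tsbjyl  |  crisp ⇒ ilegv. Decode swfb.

aunt

Treating letters as 0–25, the rule is x ↦ 21x + 18 (mod 26).
Decoding swfb: s(18)→5·(18−18)≡0=a; w(22)→5·(22−18)≡20=u; f(5)→5·(5−18)≡13=n; b(1)→5·(1−18)≡19=t (all mod 26).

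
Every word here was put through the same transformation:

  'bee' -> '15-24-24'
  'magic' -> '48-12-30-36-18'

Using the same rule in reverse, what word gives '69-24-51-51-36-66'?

With a=1..z=26, the number is 3·pos + 9.
Reversing it on 69-24-51-51-36-66: 69→(69−9)÷3=20=t, 24→(24−9)÷3=5=e, 51→(51−9)÷3=14=n, 51→(51−9)÷3=14=n, 36→(36−9)÷3=9=i, 66→(66−9)÷3=19=s.

tennis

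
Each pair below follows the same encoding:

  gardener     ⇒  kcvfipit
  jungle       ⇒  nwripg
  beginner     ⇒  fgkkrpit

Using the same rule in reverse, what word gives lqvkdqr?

horizon

Shifts by position in gardener: pos 0: g→k (+4), pos 1: a→c (+2), pos 2: r→v (+4), pos 3: d→f (+2) — repeating every 2. A repeating key of period 2 is used — shifts +4, +2 over and over.
Reversing it on lqvkdqr: l−4=h, q−2=o, v−4=r, k−2=i, d−4=z, q−2=o, r−4=n.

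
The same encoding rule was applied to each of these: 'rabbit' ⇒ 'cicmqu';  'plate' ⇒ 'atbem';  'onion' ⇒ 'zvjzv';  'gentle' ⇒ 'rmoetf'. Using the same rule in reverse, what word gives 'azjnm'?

price

It's a Vigenère-style cipher with numeric key [11,8,1]: position i shifts by key[i mod 3].
Reversing it on azjnm: a−11=p, z−8=r, j−1=i, n−11=c, m−8=e.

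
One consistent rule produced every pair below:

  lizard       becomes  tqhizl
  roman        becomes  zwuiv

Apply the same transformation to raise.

ziqam

It's a constant shift of +8 (ROT8).
On raise: r+8=z, a+8=i, i+8=q, s+8=a, e+8=m.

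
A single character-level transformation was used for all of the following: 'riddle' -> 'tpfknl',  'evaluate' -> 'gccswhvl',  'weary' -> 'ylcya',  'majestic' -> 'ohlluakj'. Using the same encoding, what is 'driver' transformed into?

fykcgy

It's a Vigenère-style cipher with numeric key [2,7]: position i shifts by key[i mod 2].
For driver: d+2=f, r+7=y, i+2=k, v+7=c, e+2=g, r+7=y.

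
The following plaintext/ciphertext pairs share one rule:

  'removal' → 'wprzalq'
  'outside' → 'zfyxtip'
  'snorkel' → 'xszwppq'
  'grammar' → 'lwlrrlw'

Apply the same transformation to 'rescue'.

The shift depends on letter class: consonant r→w is +5, but vowel e→p is +11. Two shifts are in play — +11 for a/e/i/o/u, +5 for every other letter.
For rescue: r(cons)+5=w, e(vowel)+11=p, s(cons)+5=x, c(cons)+5=h, u(vowel)+11=f, e(vowel)+11=p.

wpxhfp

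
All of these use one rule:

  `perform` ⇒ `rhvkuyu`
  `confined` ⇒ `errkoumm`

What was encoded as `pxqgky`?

number

In perform: p→r is +2, e→h is +3, r→v is +4, f→k is +5 — the shift increases by 1 each position. Letter i (0-indexed) is shifted by i+2, so successive shifts are 2, 3, 4, ….
Undoing it on pxqgky: p−2=n, x−3=u, q−4=m, g−5=b, k−6=e, y−7=r.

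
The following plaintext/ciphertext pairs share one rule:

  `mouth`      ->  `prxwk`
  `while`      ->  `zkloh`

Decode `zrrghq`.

Compare letters: m→p is +3, o→r is +3, u→x is +3 — a constant shift. Each letter is shifted forward by 3 in the alphabet (a Caesar shift of +3).
Decoding zrrghq: z−3=w, r−3=o, r−3=o, g−3=d, h−3=e, q−3=n.

wooden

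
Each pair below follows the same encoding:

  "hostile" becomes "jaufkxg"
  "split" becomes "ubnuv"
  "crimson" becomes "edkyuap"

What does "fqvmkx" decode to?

Shifts by position in hostile: pos 0: h→j (+2), pos 1: o→a (+12), pos 2: s→u (+2), pos 3: t→f (+12) — repeating every 2. It's a Vigenère-style cipher with numeric key [2,12]: position i shifts by key[i mod 2].
Undoing it on fqvmkx: f−2=d, q−12=e, v−2=t, m−12=a, k−2=i, x−12=l.

detail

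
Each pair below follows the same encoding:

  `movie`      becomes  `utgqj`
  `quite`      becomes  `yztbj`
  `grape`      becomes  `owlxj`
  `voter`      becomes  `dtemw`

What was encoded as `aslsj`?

It's a Vigenère-style cipher with numeric key [8,5,11]: position i shifts by key[i mod 3].
Decoding aslsj: a−8=s, s−5=n, l−11=a, s−8=k, j−5=e.

snake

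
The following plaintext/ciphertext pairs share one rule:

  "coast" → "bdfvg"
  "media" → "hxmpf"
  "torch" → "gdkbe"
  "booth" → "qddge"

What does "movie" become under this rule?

c(2)→b(1) and o(14)→d(3) fit y≡11x+5 (mod 26); the inverse of 11 mod 26 is 19. Each letter's alphabet position (a=0..z=25) is mapped through 11·x+5 mod 26 — an affine cipher.
On movie: m(12)→11·12+5≡7=h; o(14)→11·14+5≡3=d; v(21)→11·21+5≡2=c; i(8)→11·8+5≡15=p; e(4)→11·4+5≡23=x (all mod 26).

hdcpx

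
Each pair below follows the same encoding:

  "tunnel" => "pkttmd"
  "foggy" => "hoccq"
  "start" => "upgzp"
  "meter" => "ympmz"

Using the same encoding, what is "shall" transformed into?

t(19)→p(15) and u(20)→k(10) fit y≡21x+6 (mod 26); the inverse of 21 mod 26 is 5. Treating letters as 0–25, the rule is x ↦ 21x + 6 (mod 26).
On shall: s(18)→21·18+6≡20=u; h(7)→21·7+6≡23=x; a(0)→21·0+6≡6=g; l(11)→21·11+6≡3=d; l(11)→21·11+6≡3=d (all mod 26).

uxgdd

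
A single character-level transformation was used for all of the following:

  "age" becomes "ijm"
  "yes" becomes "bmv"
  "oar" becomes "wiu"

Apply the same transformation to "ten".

wmq

The shift depends on letter class: consonant g→j is +3, but vowel a→i is +8. Two shifts are in play — +8 for a/e/i/o/u, +3 for every other letter.
Applying it to ten: t(cons)+3=w, e(vowel)+8=m, n(cons)+3=q.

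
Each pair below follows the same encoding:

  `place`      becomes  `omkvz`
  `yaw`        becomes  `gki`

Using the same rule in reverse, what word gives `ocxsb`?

The output letters match the input read backwards, each shifted +10: place reversed is ecalp. The word is reversed, then every letter is shifted forward by 10.
Reversing it on ocxsb: shift back: o−10=e, c−10=s, x−10=n, s−10=i, b−10=r → esnir; then reverse → rinse.

rinse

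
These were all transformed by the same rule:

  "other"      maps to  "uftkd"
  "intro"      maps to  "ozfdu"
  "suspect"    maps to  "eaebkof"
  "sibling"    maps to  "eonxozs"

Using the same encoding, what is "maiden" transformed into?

The shift depends on letter class: consonant t→f is +12, but vowel o→u is +6. Two shifts are in play — +6 for a/e/i/o/u, +12 for every other letter.
For maiden: m(cons)+12=y, a(vowel)+6=g, i(vowel)+6=o, d(cons)+12=p, e(vowel)+6=k, n(cons)+12=z.

ygopkz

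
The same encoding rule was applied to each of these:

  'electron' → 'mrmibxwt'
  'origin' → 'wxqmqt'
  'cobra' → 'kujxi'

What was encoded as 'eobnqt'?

Shifts by position in electron: pos 0: e→m (+8), pos 1: l→r (+6), pos 2: e→m (+8), pos 3: c→i (+6) — repeating every 2. It's a Vigenère-style cipher with numeric key [8,6]: position i shifts by key[i mod 2].
Decoding eobnqt: e−8=w, o−6=i, b−8=t, n−6=h, q−8=i, t−6=n.

within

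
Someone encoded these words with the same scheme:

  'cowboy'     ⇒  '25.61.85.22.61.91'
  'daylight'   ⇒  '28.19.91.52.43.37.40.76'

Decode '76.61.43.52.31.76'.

toilet

The formula is n = 3×(alphabet index, a=1) + 16.
Reversing it on 76.61.43.52.31.76: 76→(76−16)÷3=20=t, 61→(61−16)÷3=15=o, 43→(43−16)÷3=9=i, 52→(52−16)÷3=12=l, 31→(31−16)÷3=5=e, 76→(76−16)÷3=20=t.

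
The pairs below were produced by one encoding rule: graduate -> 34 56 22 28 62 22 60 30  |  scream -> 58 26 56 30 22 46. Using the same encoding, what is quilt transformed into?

With a=1..z=26, the number is 2·pos + 20.
For quilt: q=17→54, u=21→62, i=9→38, l=12→44, t=20→60.

54 62 38 44 60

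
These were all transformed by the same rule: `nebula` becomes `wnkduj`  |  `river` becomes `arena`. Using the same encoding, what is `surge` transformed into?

Compare letters: n→w is +9, e→n is +9, b→k is +9 — a constant shift. This is a Caesar cipher with shift 9.
For surge: s+9=b, u+9=d, r+9=a, g+9=p, e+9=n.

bdapn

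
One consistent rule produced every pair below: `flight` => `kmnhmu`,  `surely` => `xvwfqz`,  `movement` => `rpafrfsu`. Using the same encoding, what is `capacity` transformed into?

Shifts by position in flight: pos 0: f→k (+5), pos 1: l→m (+1), pos 2: i→n (+5), pos 3: g→h (+1) — repeating every 2. A repeating key of period 2 is used — shifts +5, +1 over and over.
For capacity: c+5=h, a+1=b, p+5=u, a+1=b, c+5=h, i+1=j, t+5=y, y+1=z.

hbubhjyz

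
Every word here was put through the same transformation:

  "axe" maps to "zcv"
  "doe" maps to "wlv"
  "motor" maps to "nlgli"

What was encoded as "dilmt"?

wrong

Each pair mirrors across the alphabet (a↔z, x↔c, e↔v): positions sum to 25. Letters are reflected about the middle of the alphabet (position → 25−position): Atbash.
Undoing it on dilmt: d↔w, i↔r, l↔o, m↔n, t↔g.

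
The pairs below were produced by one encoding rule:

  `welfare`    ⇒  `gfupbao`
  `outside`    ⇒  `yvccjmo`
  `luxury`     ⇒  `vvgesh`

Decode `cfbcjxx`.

Shifts by position in welfare: pos 0: w→g (+10), pos 1: e→f (+1), pos 2: l→u (+9), pos 3: f→p (+10), pos 4: a→b (+1), pos 5: r→a (+9) — repeating every 3. It's a Vigenère-style cipher with numeric key [10,1,9]: position i shifts by key[i mod 3].
Decoding cfbcjxx: c−10=s, f−1=e, b−9=s, c−10=s, j−1=i, x−9=o, x−10=n.

session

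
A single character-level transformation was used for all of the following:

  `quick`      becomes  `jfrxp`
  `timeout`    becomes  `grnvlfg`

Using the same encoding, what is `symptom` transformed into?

Each pair mirrors across the alphabet (q↔j, u↔f, i↔r): positions sum to 25. Letters are reflected about the middle of the alphabet (position → 25−position): Atbash.
On symptom: s↔h, y↔b, m↔n, p↔k, t↔g, o↔l, m↔n.

hbnkgln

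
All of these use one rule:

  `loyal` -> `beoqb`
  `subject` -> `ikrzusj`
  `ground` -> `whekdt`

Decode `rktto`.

Compare letters: l→b is +16, o→e is +16, y→o is +16 — a constant shift. This is a Caesar cipher with shift 16.
Reversing it on rktto: r−16=b, k−16=u, t−16=d, t−16=d, o−16=y.

buddy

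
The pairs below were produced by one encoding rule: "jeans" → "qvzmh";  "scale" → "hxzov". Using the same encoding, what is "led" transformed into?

ovw

Each pair mirrors across the alphabet (j↔q, e↔v, a↔z): positions sum to 25. This is the alphabet-reversal cipher (Atbash): a becomes z, b becomes y, etc.
On led: l↔o, e↔v, d↔w.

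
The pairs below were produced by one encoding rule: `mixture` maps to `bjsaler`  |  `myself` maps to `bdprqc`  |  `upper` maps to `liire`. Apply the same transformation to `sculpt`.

m(12)→b(1) and i(8)→j(9) fit y≡11x+25 (mod 26); the inverse of 11 mod 26 is 19. This is an affine cipher: with a=0,…,z=25, each position x becomes (11x+25) mod 26.
On sculpt: s(18)→11·18+25≡15=p; c(2)→11·2+25≡21=v; u(20)→11·20+25≡11=l; l(11)→11·11+25≡16=q; p(15)→11·15+25≡8=i; t(19)→11·19+25≡0=a (all mod 26).

pvlqia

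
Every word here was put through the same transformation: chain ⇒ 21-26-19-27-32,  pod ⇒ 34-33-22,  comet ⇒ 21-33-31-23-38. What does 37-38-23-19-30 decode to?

steal

Each letter is replaced by its alphabet position (a=1..z=26) + 18.
Undoing it on 37-38-23-19-30: 37→(37−18)÷1=19=s, 38→(38−18)÷1=20=t, 23→(23−18)÷1=5=e, 19→(19−18)÷1=1=a, 30→(30−18)÷1=12=l.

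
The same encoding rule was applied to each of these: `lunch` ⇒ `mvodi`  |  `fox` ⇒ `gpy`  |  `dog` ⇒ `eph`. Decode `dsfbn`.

cream

Each letter is shifted forward by 1 in the alphabet (a Caesar shift of +1).
Undoing it on dsfbn: d−1=c, s−1=r, f−1=e, b−1=a, n−1=m.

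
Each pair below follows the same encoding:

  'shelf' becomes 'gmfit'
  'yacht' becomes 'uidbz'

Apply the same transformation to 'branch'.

idobsc

Two steps: reverse the string, then apply a Caesar shift of +1.
On branch: reverse → hcnarb; then shift: h+1=i, c+1=d, n+1=o, a+1=b, r+1=s, b+1=c.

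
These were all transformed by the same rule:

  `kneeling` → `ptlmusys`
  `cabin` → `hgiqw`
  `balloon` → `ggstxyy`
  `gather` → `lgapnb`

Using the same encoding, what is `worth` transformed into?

In kneeling: k→p is +5, n→t is +6, e→l is +7, e→m is +8 — the shift increases by 1 each position. The shift increases by 1 at each position, starting from +5: 5, 6, 7, ….
Applying it to worth: w+5=b, o+6=u, r+7=y, t+8=b, h+9=q.

buybq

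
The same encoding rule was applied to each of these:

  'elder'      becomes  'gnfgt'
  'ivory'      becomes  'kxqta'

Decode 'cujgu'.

ashes

Compare letters: e→g is +2, l→n is +2, d→f is +2 — a constant shift. Each letter is shifted forward by 2 in the alphabet (a Caesar shift of +2).
Undoing it on cujgu: c−2=a, u−2=s, j−2=h, g−2=e, u−2=s.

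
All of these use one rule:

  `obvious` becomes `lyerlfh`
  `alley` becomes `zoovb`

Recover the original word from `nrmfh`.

Each pair mirrors across the alphabet (o↔l, b↔y, v↔e): positions sum to 25. This is the alphabet-reversal cipher (Atbash): a becomes z, b becomes y, etc.
Reversing it on nrmfh: n↔m, r↔i, m↔n, f↔u, h↔s.

minus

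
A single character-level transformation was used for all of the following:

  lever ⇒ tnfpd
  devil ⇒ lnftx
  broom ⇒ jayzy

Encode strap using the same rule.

In lever: l→t is +8, e→n is +9, v→f is +10, e→p is +11 — the shift increases by 1 each position. The shift increases by 1 at each position, starting from +8: 8, 9, 10, ….
Applying it to strap: s+8=a, t+9=c, r+10=b, a+11=l, p+12=b.

acblb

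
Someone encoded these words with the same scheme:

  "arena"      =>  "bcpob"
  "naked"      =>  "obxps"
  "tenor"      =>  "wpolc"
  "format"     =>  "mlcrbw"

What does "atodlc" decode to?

Each letter's alphabet position (a=0..z=25) is mapped through 23·x+1 mod 26 — an affine cipher.
Decoding atodlc: a(0)→17·(0−1)≡9=j; t(19)→17·(19−1)≡20=u; o(14)→17·(14−1)≡13=n; d(3)→17·(3−1)≡8=i; l(11)→17·(11−1)≡14=o; c(2)→17·(2−1)≡17=r (all mod 26).

junior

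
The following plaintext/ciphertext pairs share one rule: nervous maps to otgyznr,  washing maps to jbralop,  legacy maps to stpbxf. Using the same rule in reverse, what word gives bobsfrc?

Treating letters as 0–25, the rule is x ↦ 11x + 1 (mod 26).
Undoing it on bobsfrc: b(1)→19·(1−1)≡0=a; o(14)→19·(14−1)≡13=n; b(1)→19·(1−1)≡0=a; s(18)→19·(18−1)≡11=l; f(5)→19·(5−1)≡24=y; r(17)→19·(17−1)≡18=s; c(2)→19·(2−1)≡19=t (all mod 26).

analyst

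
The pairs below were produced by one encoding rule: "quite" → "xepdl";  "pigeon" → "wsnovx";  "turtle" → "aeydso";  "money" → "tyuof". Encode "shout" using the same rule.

zrvea

It's a Vigenère-style cipher with numeric key [7,10]: position i shifts by key[i mod 2].
On shout: s+7=z, h+10=r, o+7=v, u+10=e, t+7=a.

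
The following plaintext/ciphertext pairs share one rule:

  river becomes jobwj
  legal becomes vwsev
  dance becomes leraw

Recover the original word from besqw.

vague

r(17)→j(9) and i(8)→o(14) fit y≡11x+4 (mod 26); the inverse of 11 mod 26 is 19. Each letter's alphabet position (a=0..z=25) is mapped through 11·x+4 mod 26 — an affine cipher.
Decoding besqw: b(1)→19·(1−4)≡21=v; e(4)→19·(4−4)≡0=a; s(18)→19·(18−4)≡6=g; q(16)→19·(16−4)≡20=u; w(22)→19·(22−4)≡4=e (all mod 26).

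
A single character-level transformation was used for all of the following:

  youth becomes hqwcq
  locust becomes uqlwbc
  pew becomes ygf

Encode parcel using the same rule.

ycalgu

Vowels shift forward by 2 and consonants shift forward by 9.
For parcel: p(cons)+9=y, a(vowel)+2=c, r(cons)+9=a, c(cons)+9=l, e(vowel)+2=g, l(cons)+9=u.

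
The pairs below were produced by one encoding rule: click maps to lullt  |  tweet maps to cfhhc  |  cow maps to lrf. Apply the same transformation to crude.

laxmh

The shift depends on letter class: consonant c→l is +9, but vowel i→l is +3. Two shifts are in play — +3 for a/e/i/o/u, +9 for every other letter.
For crude: c(cons)+9=l, r(cons)+9=a, u(vowel)+3=x, d(cons)+9=m, e(vowel)+3=h.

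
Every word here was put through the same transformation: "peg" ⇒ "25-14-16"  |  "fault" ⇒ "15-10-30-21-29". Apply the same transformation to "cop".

p is letter #16 and maps to 25: an offset of 9. The number is (letter's place in the alphabet, a=1) + 9.
For cop: c=3→12, o=15→24, p=16→25.

12-24-25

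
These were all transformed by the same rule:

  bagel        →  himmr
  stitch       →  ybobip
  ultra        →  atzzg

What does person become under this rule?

vmxauv

Shifts by position in bagel: pos 0: b→h (+6), pos 1: a→i (+8), pos 2: g→m (+6), pos 3: e→m (+8) — repeating every 2. It's a Vigenère-style cipher with numeric key [6,8]: position i shifts by key[i mod 2].
On person: p+6=v, e+8=m, r+6=x, s+8=a, o+6=u, n+8=v.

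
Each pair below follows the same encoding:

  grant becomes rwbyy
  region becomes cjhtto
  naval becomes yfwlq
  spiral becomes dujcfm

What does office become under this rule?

zkgthf

Shifts by position in grant: pos 0: g→r (+11), pos 1: r→w (+5), pos 2: a→b (+1), pos 3: n→y (+11), pos 4: t→y (+5) — repeating every 3. A repeating key of period 3 is used — shifts +11, +5, +1 over and over.
Applying it to office: o+11=z, f+5=k, f+1=g, i+11=t, c+5=h, e+1=f.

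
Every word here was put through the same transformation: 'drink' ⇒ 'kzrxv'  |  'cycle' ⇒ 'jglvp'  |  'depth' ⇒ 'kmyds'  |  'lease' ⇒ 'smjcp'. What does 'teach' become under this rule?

In drink: d→k is +7, r→z is +8, i→r is +9, n→x is +10 — the shift increases by 1 each position. The shift increases by 1 at each position, starting from +7: 7, 8, 9, ….
For teach: t+7=a, e+8=m, a+9=j, c+10=m, h+11=s.

amjms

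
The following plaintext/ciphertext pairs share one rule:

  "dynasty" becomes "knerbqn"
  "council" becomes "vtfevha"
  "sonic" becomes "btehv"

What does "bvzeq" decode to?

scent

d(3)→k(10) and y(24)→n(13) fit y≡15x+17 (mod 26); the inverse of 15 mod 26 is 7. Treating letters as 0–25, the rule is x ↦ 15x + 17 (mod 26).
Decoding bvzeq: b(1)→7·(1−17)≡18=s; v(21)→7·(21−17)≡2=c; z(25)→7·(25−17)≡4=e; e(4)→7·(4−17)≡13=n; q(16)→7·(16−17)≡19=t (all mod 26).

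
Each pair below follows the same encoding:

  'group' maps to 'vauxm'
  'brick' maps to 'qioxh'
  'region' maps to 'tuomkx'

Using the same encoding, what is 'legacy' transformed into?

The output letters match the input read backwards, each shifted +6: group reversed is puorg. Two steps: reverse the string, then apply a Caesar shift of +6.
On legacy: reverse → ycagel; then shift: y+6=e, c+6=i, a+6=g, g+6=m, e+6=k, l+6=r.

eigmkr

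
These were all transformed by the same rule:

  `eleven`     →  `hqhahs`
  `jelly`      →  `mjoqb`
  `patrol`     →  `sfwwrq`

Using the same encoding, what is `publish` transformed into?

Shifts by position in eleven: pos 0: e→h (+3), pos 1: l→q (+5), pos 2: e→h (+3), pos 3: v→a (+5) — repeating every 2. The shifts repeat in a cycle of length 2: positions 0,1,… shift by +3, +5, then the pattern repeats.
Applying it to publish: p+3=s, u+5=z, b+3=e, l+5=q, i+3=l, s+5=x, h+3=k.

szeqlxk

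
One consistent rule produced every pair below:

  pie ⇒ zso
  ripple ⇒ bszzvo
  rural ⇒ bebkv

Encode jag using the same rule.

Compare letters: p→z is +10, i→s is +10, e→o is +10 — a constant shift. Each letter is shifted forward by 10 in the alphabet (a Caesar shift of +10).
For jag: j+10=t, a+10=k, g+10=q.

tkq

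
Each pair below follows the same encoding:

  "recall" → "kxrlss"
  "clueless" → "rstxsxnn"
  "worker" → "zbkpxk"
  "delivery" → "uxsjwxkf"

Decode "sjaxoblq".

lifeboat

r(17)→k(10) and e(4)→x(23) fit y≡3x+11 (mod 26); the inverse of 3 mod 26 is 9. Each letter's alphabet position (a=0..z=25) is mapped through 3·x+11 mod 26 — an affine cipher.
Reversing it on sjaxoblq: s(18)→9·(18−11)≡11=l; j(9)→9·(9−11)≡8=i; a(0)→9·(0−11)≡5=f; x(23)→9·(23−11)≡4=e; o(14)→9·(14−11)≡1=b; b(1)→9·(1−11)≡14=o; l(11)→9·(11−11)≡0=a; q(16)→9·(16−11)≡19=t (all mod 26).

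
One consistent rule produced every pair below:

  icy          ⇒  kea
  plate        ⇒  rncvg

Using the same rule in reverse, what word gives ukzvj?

Compare letters: i→k is +2, c→e is +2, y→a is +2 — a constant shift. Each letter is shifted forward by 2 in the alphabet (a Caesar shift of +2).
Undoing it on ukzvj: u−2=s, k−2=i, z−2=x, v−2=t, j−2=h.

sixth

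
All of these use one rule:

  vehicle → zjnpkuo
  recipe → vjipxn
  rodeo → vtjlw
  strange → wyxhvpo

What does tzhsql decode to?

In vehicle: v→z is +4, e→j is +5, h→n is +6, i→p is +7 — the shift increases by 1 each position. Each letter shifts forward by (position + 4), i.e. 4, 5, 6, … — the shift grows by one for each successive letter.
Undoing it on tzhsql: t−4=p, z−5=u, h−6=b, s−7=l, q−8=i, l−9=c.

public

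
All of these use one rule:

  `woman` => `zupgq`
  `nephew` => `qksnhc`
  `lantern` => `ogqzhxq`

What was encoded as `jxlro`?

grill

Shifts by position in woman: pos 0: w→z (+3), pos 1: o→u (+6), pos 2: m→p (+3), pos 3: a→g (+6) — repeating every 2. The shifts repeat in a cycle of length 2: positions 0,1,… shift by +3, +6, then the pattern repeats.
Reversing it on jxlro: j−3=g, x−6=r, l−3=i, r−6=l, o−3=l.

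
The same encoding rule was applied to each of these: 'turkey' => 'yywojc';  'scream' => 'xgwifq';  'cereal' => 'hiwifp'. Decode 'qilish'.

Shifts by position in turkey: pos 0: t→y (+5), pos 1: u→y (+4), pos 2: r→w (+5), pos 3: k→o (+4) — repeating every 2. A repeating key of period 2 is used — shifts +5, +4 over and over.
Undoing it on qilish: q−5=l, i−4=e, l−5=g, i−4=e, s−5=n, h−4=d.

legend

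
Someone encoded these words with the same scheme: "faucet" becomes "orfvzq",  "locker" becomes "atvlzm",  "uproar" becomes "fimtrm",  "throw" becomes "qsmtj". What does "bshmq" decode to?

shirt

Each letter's alphabet position (a=0..z=25) is mapped through 15·x+17 mod 26 — an affine cipher.
Undoing it on bshmq: b(1)→7·(1−17)≡18=s; s(18)→7·(18−17)≡7=h; h(7)→7·(7−17)≡8=i; m(12)→7·(12−17)≡17=r; q(16)→7·(16−17)≡19=t (all mod 26).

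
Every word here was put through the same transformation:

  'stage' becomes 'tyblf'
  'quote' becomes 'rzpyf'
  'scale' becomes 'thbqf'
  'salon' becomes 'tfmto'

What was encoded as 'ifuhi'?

hatch

Shifts by position in stage: pos 0: s→t (+1), pos 1: t→y (+5), pos 2: a→b (+1), pos 3: g→l (+5) — repeating every 2. It's a Vigenère-style cipher with numeric key [1,5]: position i shifts by key[i mod 2].
Reversing it on ifuhi: i−1=h, f−5=a, u−1=t, h−5=c, i−1=h.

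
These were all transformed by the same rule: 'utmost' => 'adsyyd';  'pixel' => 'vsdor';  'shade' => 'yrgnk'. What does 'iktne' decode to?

candy

Shifts by position in utmost: pos 0: u→a (+6), pos 1: t→d (+10), pos 2: m→s (+6), pos 3: o→y (+10) — repeating every 2. The shifts repeat in a cycle of length 2: positions 0,1,… shift by +6, +10, then the pattern repeats.
Undoing it on iktne: i−6=c, k−10=a, t−6=n, n−10=d, e−6=y.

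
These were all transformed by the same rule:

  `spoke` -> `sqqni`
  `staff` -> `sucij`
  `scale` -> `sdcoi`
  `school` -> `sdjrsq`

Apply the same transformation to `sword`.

In spoke: s→s is +0, p→q is +1, o→q is +2, k→n is +3 — the shift increases by 1 each position. Each letter shifts forward by its position index (0, 1, 2, …) — the shift grows by one for each successive letter.
For sword: s+0=s, w+1=x, o+2=q, r+3=u, d+4=h.

sxquh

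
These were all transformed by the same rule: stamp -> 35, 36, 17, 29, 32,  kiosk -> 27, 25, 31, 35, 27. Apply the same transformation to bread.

18, 34, 21, 17, 20

s is letter #19 and maps to 35: an offset of 16. Each letter is replaced by its alphabet position (a=1..z=26) + 16.
On bread: b=2→18, r=18→34, e=5→21, a=1→17, d=4→20.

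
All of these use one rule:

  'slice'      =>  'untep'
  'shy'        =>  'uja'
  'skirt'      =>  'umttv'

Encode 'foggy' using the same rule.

The shift depends on letter class: consonant s→u is +2, but vowel i→t is +11. The rule splits by letter class: vowels +11, consonants +2.
For foggy: f(cons)+2=h, o(vowel)+11=z, g(cons)+2=i, g(cons)+2=i, y(cons)+2=a.

hziia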